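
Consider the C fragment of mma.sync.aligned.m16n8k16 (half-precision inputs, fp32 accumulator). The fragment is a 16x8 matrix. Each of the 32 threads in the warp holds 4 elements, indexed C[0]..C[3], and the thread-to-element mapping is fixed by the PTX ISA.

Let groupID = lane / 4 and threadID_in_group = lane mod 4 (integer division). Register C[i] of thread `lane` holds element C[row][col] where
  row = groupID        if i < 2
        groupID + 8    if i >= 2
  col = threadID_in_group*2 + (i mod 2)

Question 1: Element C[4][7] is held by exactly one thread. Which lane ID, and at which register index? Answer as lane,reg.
19,1

r: 4->gid=4,r8=0  c: 7->tid=3,i&1=1
L=4*4+3=19  i=0*2+1=1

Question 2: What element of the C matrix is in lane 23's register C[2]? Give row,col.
13,6

lane 23: gr=5 (23/4), th=3 (23%4)
i=2: r=5+8=13, c=3*2+0=6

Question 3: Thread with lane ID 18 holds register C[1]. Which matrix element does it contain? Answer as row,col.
18: grp=4,tig=2
[1] (4+0,2*2+1) = (4,5)

4,5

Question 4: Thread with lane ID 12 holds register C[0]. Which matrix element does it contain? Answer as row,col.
L=12->gid=12>>2=3, tid=12&3=0
[0]->row 3+0=3  col 0·2+0=0

3,0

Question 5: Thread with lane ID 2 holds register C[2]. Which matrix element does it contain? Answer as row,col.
8,4

lane 2=>2/4=0, 2 mod 4=2
i=2  r:0+8=>8  c:2·2+0=>4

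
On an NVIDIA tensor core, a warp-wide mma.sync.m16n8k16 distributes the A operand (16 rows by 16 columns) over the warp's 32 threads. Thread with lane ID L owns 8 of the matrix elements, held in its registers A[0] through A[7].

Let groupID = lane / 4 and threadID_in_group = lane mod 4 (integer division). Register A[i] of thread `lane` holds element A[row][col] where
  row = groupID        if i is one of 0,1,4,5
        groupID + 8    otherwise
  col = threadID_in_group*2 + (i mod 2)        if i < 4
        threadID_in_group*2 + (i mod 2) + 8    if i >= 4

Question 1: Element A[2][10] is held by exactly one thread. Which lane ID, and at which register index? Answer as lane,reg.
r=2⇒gr=2,Rb=0  c=10⇒Cb=1,th=1,odd=0
L=2*4+1=9  i=1*4+0*2+0=4

9,4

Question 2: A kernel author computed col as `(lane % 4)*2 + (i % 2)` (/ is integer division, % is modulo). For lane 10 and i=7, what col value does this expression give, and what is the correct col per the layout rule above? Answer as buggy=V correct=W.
`(lane % 4)*2 + (i % 2)`[10,7]->5
10: gid=2,tid=2
[7] (2+8,2*2+1+8) = (10,13)
col: 5 vs 13

buggy=5 correct=13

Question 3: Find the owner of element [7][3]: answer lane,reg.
29,1

r=7→G=7,rhi=0  c=3→chi=0,T=1,p=1
L=7*4+1=29  i=0*4+0*2+1=1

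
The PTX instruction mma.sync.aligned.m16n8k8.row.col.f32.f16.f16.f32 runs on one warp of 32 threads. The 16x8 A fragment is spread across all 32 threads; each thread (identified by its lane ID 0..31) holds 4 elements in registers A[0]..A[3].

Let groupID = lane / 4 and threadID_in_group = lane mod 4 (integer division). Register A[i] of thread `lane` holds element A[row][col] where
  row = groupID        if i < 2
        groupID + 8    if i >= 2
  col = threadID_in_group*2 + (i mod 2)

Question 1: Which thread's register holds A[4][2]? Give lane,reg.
17,0

r=4→G=4,rhi=0  c=2→T=1,p=0
L=4*4+1=17  i=0*2+0=0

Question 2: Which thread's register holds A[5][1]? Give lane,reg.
r=5->g=5,rb=0  c=1->t=0,b0=1
L=5*4+0=20  i=0*2+1=1

20,1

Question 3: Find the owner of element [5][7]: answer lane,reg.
r=5->g=5,rb=0  c=7->t=3,b0=1
L=5*4+3=23  i=0*2+1=1

23,1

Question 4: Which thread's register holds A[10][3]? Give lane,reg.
9,3

r:10=>grp=2,rB=1  c:3=>tig=1,lo=1
L=2*4+1=9  i=1*2+1=3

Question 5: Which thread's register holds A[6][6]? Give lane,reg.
r:6=>grp=6,rB=0  c:6=>tig=3,lo=0
L=6*4+3=27  i=0*2+0=0

27,0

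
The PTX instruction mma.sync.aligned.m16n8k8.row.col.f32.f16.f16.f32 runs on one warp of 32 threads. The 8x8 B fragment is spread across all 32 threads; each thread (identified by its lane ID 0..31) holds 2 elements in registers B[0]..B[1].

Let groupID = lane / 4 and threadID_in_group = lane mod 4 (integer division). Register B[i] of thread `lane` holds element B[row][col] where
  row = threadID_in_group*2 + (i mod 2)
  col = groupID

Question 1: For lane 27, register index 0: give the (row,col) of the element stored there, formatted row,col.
6,6

lane 27: G=6 (27/4), T=3 (27%4)
i=0: r=3*2+0=6, c=G=6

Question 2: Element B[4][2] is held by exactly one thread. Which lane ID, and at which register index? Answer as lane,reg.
10,0

c: 2->gid=2  r: 4->tid=2,i&1=0
L=2*4+2=10  i=0=0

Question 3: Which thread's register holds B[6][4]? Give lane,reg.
c=4→G=4  r=6→T=3,p=0
L=4*4+3=19  i=0=0

19,0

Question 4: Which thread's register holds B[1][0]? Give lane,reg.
c=0⇒gr=0  r=1⇒th=0,odd=1
L=0*4+0=0  i=1=1

0,1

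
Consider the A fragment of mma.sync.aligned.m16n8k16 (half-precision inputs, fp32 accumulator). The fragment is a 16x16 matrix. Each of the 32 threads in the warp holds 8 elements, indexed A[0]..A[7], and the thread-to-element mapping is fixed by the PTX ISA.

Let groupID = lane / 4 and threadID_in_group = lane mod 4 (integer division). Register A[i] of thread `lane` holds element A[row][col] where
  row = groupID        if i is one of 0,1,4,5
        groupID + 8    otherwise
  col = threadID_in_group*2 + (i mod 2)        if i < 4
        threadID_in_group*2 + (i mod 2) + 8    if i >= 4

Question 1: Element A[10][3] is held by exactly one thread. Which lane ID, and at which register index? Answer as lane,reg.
r=10⇒gr=2,Rb=1  c=3⇒Cb=0,th=1,odd=1
L=2*4+1=9  i=0*4+1*2+1=3

9,3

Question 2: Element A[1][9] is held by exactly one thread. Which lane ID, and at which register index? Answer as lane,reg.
4,5

r=1->g=1,rb=0  c=9->cb=1,t=0,b0=1
L=1*4+0=4  i=1*4+0*2+1=5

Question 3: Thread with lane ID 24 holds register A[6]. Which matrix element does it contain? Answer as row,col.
14,8

lane 24: grp=6 (24/4), tig=0 (24%4)
i=6: r=6+8=14, c=0*2+0+8=8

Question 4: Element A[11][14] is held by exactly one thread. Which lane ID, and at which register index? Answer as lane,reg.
r:11=>grp=3,rB=1  c:14=>cB=1,tig=3,lo=0
L=3*4+3=15  i=1*4+1*2+0=6

15,6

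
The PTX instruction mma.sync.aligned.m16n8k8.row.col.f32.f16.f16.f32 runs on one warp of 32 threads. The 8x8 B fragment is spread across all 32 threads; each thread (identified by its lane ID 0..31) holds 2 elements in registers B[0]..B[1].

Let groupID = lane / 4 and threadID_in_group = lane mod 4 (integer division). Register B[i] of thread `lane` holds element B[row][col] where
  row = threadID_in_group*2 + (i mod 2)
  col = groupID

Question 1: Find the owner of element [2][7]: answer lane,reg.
29,0

c=7⇒gr=7  r=2⇒th=1,odd=0
L=7*4+1=29  i=0=0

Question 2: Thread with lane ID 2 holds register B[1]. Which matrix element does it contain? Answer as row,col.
lane 2: G=0 (2/4), T=2 (2%4)
i=1: r=2*2+1=5, c=G=0

5,0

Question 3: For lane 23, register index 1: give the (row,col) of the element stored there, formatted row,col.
7,5

lane 23: g=5 (23/4), t=3 (23%4)
i=1: r=3*2+1=7, c=g=5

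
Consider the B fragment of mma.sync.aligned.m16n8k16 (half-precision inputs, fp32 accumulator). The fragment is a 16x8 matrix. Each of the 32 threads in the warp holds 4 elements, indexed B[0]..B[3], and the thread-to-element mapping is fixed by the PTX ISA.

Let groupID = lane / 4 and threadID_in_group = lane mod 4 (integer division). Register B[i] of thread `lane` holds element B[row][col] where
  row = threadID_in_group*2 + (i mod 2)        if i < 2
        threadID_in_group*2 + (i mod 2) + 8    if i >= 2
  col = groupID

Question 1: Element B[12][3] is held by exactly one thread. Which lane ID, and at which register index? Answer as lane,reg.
c=3⇒gr=3  r=12⇒Rb=1,th=2,odd=0
L=3*4+2=14  i=1*2+0=2

14,2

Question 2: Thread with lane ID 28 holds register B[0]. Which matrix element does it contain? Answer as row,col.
0,7

L=28=>grp=28>>2=7, tig=28&3=0
[0]=>row 0·2+0+0=0  col grp=7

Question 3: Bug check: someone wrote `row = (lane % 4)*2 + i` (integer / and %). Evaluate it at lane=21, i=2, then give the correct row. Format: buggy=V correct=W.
buggy=4 correct=10

`(lane % 4)*2 + i`[21,2]->4
L=21->gid=21>>2=5, tid=21&3=1
[2]->row 1·2+0+8=10  col gid=5
row: 4 vs 10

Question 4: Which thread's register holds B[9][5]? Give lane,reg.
20,3

c=5->g=5  r=9->rb=1,t=0,b0=1
L=5*4+0=20  i=1*2+1=3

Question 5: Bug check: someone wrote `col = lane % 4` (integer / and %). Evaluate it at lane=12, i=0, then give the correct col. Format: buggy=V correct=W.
buggy=0 correct=3

`lane % 4`[12,0]->0
L=12->g=12>>2=3, t=12&3=0
[0]->row 0·2+0+0=0  col g=3
col: 0 vs 3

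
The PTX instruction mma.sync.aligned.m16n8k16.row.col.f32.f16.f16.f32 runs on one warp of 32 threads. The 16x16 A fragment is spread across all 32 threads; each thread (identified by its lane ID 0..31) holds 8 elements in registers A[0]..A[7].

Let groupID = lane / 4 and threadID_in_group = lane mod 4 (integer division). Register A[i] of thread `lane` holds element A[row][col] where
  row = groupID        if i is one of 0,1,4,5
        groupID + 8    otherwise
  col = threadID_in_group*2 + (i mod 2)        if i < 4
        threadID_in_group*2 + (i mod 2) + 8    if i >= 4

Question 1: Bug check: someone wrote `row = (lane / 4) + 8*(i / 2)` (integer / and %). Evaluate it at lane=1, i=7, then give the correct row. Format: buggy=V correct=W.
buggy=24 correct=8

`(lane / 4) + 8*(i / 2)`[1,7]=>24
lane 1: grp=0 (1/4), tig=1 (1%4)
i=7: r=0+8=8, c=1*2+1+8=11
row: 24 vs 8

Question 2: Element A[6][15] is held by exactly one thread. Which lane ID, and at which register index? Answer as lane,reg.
27,5

r=6->g=6,rb=0  c=15->cb=1,t=3,b0=1
L=6*4+3=27  i=1*4+0*2+1=5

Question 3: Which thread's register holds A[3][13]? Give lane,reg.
r:3=>grp=3,rB=0  c:13=>cB=1,tig=2,lo=1
L=3*4+2=14  i=1*4+0*2+1=5

14,5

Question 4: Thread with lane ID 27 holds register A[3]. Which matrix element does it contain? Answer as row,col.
14,7

L=27->gid=27>>2=6, tid=27&3=3
[3]->row 6+8=14  col 3·2+1+0=7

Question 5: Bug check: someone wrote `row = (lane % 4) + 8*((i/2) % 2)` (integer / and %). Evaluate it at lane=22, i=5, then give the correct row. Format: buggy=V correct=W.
`(lane % 4) + 8*((i/2) % 2)`[22,5]⇒2
22: gr=5,th=2
[5] (5+0,2*2+1+8) = (5,13)
row: 2 vs 5

buggy=2 correct=5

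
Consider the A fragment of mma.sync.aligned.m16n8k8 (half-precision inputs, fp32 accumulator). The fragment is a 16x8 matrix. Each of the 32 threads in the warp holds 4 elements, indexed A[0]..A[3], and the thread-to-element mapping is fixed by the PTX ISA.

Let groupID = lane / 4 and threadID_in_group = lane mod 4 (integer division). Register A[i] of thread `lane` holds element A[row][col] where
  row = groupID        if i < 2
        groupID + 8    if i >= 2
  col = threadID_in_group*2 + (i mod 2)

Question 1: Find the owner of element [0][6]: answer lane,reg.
r=0→G=0,rhi=0  c=6→T=3,p=0
L=0*4+3=3  i=0*2+0=0

3,0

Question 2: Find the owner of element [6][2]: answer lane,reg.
25,0

r=6->g=6,rb=0  c=2->t=1,b0=0
L=6*4+1=25  i=0*2+0=0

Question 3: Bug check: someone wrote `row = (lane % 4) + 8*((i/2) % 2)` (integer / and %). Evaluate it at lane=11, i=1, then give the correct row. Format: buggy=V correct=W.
`(lane % 4) + 8*((i/2) % 2)`[11,1]→3
lane 11→11/4=2, 11 mod 4=3
i=1  r:2+0→2  c:2·3+1→7
row: 3 vs 2

buggy=3 correct=2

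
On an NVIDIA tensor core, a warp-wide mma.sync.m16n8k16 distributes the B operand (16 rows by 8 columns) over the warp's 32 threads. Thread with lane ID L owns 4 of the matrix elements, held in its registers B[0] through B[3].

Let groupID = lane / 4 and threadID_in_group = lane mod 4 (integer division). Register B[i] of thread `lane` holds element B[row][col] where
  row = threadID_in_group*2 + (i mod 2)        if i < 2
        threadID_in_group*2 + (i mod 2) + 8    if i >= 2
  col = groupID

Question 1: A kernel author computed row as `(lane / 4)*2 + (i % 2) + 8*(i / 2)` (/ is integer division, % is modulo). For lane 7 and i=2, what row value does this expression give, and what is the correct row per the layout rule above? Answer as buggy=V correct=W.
buggy=10 correct=14

`(lane / 4)*2 + (i % 2) + 8*(i / 2)`[7,2]=>10
lane 7: grp=1 (7/4), tig=3 (7%4)
i=2: r=3*2+0+8=14, c=grp=1
row: 10 vs 14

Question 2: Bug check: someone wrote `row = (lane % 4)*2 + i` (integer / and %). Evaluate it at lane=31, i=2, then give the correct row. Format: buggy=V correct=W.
`(lane % 4)*2 + i`[31,2]⇒8
31: gr=7,th=3
[2] (3*2+0+8,7) = (14,7)
row: 8 vs 14

buggy=8 correct=14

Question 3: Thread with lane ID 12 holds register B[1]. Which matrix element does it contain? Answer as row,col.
1,3

12: g=3,t=0
[1] (0*2+1+0,3) = (1,3)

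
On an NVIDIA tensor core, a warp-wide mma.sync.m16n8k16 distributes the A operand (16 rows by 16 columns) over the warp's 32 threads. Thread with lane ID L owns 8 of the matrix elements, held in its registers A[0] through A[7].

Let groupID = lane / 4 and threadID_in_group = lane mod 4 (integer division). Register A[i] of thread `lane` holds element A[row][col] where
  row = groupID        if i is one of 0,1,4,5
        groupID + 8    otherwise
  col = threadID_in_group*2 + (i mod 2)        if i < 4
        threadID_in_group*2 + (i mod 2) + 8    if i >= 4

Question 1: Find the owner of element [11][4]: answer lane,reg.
r=11⇒gr=3,Rb=1  c=4⇒Cb=0,th=2,odd=0
L=3*4+2=14  i=0*4+1*2+0=2

14,2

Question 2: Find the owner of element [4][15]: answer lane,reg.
19,5

r=4⇒gr=4,Rb=0  c=15⇒Cb=1,th=3,odd=1
L=4*4+3=19  i=1*4+0*2+1=5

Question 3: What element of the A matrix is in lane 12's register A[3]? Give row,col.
11,1

L=12→G=12>>2=3, T=12&3=0
[3]→row 3+8=11  col 0·2+1+0=1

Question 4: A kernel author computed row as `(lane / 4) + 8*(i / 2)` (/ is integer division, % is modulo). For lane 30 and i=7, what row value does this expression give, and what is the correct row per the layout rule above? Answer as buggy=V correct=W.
buggy=31 correct=15

`(lane / 4) + 8*(i / 2)`[30,7]->31
30: gid=7,tid=2
[7] (7+8,2*2+1+8) = (15,13)
row: 31 vs 15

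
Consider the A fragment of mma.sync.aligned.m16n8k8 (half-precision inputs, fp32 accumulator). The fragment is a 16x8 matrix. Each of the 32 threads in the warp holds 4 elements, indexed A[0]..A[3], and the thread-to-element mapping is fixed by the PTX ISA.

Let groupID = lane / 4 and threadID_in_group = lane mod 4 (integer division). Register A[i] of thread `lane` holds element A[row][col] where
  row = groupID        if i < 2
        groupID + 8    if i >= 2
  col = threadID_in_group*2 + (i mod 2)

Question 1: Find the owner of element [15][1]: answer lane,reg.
28,3

r=15⇒gr=7,Rb=1  c=1⇒th=0,odd=1
L=7*4+0=28  i=1*2+1=3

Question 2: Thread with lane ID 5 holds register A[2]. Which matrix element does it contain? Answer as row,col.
9,2

L=5->gid=5>>2=1, tid=5&3=1
[2]->row 1+8=9  col 1·2+0=2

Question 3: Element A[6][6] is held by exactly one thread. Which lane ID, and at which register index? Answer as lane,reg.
r:6=>grp=6,rB=0  c:6=>tig=3,lo=0
L=6*4+3=27  i=0*2+0=0

27,0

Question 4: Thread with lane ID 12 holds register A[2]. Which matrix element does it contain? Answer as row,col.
11,0

lane 12: gr=3 (12/4), th=0 (12%4)
i=2: r=3+8=11, c=0*2+0=0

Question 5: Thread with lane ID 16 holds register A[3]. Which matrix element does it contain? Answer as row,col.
12,1

lane 16->16/4=4, 16 mod 4=0
i=3  r:4+8->12  c:2·0+1->1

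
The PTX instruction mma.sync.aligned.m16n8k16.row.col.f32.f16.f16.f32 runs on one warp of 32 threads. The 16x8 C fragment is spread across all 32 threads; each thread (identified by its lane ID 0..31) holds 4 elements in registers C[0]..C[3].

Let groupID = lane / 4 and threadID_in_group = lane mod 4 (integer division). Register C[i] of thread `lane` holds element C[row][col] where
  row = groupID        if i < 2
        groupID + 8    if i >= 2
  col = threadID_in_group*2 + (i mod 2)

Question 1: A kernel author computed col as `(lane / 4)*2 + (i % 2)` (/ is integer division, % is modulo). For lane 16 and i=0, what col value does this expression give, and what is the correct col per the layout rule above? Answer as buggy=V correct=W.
`(lane / 4)*2 + (i % 2)`[16,0]⇒8
lane 16: gr=4 (16/4), th=0 (16%4)
i=0: r=4+0=4, c=0*2+0=0
col: 8 vs 0

buggy=8 correct=0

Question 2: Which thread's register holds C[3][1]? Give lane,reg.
12,1

r:3=>grp=3,rB=0  c:1=>tig=0,lo=1
L=3*4+0=12  i=0*2+1=1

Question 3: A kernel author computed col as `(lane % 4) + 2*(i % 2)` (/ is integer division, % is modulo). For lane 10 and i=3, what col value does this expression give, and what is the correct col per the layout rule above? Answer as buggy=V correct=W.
`(lane % 4) + 2*(i % 2)`[10,3]→4
lane 10→10/4=2, 10 mod 4=2
i=3  r:2+8→10  c:2·2+1→5
col: 4 vs 5

buggy=4 correct=5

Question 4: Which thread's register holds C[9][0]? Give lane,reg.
r=9->g=1,rb=1  c=0->t=0,b0=0
L=1*4+0=4  i=1*2+0=2

4,2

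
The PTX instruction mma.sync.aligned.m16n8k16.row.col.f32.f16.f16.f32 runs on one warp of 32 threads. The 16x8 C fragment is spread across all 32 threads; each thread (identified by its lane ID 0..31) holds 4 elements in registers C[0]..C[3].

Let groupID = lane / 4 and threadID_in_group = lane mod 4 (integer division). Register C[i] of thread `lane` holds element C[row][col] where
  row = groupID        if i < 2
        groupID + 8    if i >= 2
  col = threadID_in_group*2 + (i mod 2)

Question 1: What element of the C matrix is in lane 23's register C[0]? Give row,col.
5,6

lane 23→23/4=5, 23 mod 4=3
i=0  r:5+0→5  c:2·3+0→6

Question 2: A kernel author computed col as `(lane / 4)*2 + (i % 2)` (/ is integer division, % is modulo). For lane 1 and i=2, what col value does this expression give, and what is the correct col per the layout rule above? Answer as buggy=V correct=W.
`(lane / 4)*2 + (i % 2)`[1,2]⇒0
lane 1⇒1/4=0, 1 mod 4=1
i=2  r:0+8⇒8  c:2·1+0⇒2
col: 0 vs 2

buggy=0 correct=2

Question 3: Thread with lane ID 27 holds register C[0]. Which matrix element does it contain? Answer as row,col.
L=27->g=27>>2=6, t=27&3=3
[0]->row 6+0=6  col 3·2+0=6

6,6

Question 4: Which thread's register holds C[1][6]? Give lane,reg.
7,0

r:1=>grp=1,rB=0  c:6=>tig=3,lo=0
L=1*4+3=7  i=0*2+0=0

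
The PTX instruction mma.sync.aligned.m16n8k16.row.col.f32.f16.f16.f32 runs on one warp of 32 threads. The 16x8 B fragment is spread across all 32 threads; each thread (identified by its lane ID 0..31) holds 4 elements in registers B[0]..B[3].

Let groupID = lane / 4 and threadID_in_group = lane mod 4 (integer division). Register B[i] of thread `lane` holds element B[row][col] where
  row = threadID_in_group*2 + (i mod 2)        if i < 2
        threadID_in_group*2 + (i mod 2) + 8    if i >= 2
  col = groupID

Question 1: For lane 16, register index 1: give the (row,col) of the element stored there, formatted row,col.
L=16⇒gr=16>>2=4, th=16&3=0
[1]⇒row 0·2+1+0=1  col gr=4

1,4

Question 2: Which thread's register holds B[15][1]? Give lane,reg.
7,3

c=1->g=1  r=15->rb=1,t=3,b0=1
L=1*4+3=7  i=1*2+1=3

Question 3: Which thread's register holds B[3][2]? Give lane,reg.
9,1

c=2->g=2  r=3->rb=0,t=1,b0=1
L=2*4+1=9  i=0*2+1=1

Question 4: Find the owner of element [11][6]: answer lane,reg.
25,3

c=6⇒gr=6  r=11⇒Rb=1,th=1,odd=1
L=6*4+1=25  i=1*2+1=3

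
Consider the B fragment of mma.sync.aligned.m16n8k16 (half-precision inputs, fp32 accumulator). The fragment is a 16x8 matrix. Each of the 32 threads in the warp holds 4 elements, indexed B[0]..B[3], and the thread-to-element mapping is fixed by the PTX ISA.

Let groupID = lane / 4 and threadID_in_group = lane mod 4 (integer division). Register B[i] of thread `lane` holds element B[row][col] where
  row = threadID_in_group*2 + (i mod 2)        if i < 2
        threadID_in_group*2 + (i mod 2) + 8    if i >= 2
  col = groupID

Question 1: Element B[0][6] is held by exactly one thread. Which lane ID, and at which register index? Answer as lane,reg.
24,0

c=6→G=6  r=0→rhi=0,T=0,p=0
L=6*4+0=24  i=0*2+0=0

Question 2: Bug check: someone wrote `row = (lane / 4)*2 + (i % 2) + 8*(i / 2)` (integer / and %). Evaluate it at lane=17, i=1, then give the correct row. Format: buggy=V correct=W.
buggy=9 correct=3

`(lane / 4)*2 + (i % 2) + 8*(i / 2)`[17,1]⇒9
17: gr=4,th=1
[1] (1*2+1+0,4) = (3,4)
row: 9 vs 3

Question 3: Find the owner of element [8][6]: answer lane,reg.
24,2

c:6=>grp=6  r:8=>rB=1,tig=0,lo=0
L=6*4+0=24  i=1*2+0=2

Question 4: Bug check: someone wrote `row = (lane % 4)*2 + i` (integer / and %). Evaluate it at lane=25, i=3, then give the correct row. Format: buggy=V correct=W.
`(lane % 4)*2 + i`[25,3]→5
lane 25: G=6 (25/4), T=1 (25%4)
i=3: r=1*2+1+8=11, c=G=6
row: 5 vs 11

buggy=5 correct=11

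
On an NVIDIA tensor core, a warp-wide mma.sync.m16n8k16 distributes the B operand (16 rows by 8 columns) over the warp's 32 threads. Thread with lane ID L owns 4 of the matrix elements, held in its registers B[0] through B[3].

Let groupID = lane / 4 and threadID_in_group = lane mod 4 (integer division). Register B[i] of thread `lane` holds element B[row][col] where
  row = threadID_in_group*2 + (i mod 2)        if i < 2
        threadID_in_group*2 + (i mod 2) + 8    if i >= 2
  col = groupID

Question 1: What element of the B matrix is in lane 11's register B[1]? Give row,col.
7,2

L=11=>grp=11>>2=2, tig=11&3=3
[1]=>row 3·2+1+0=7  col grp=2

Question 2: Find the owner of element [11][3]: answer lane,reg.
13,3

c=3→G=3  r=11→rhi=1,T=1,p=1
L=3*4+1=13  i=1*2+1=3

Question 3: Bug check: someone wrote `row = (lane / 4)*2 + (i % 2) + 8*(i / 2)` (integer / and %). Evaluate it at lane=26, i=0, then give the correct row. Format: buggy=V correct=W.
buggy=12 correct=4

`(lane / 4)*2 + (i % 2) + 8*(i / 2)`[26,0]->12
L=26->g=26>>2=6, t=26&3=2
[0]->row 2·2+0+0=4  col g=6
row: 12 vs 4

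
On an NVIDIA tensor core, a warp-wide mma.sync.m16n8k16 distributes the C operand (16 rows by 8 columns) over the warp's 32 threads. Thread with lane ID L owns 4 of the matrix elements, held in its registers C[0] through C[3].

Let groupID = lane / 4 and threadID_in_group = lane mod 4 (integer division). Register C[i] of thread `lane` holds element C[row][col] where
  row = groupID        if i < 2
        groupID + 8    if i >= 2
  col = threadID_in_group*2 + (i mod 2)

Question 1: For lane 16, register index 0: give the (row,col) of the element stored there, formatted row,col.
4,0

16: G=4,T=0
[0] (4+0,0*2+0) = (4,0)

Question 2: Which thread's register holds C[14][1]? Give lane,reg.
24,3

r: 14->gid=6,r8=1  c: 1->tid=0,i&1=1
L=6*4+0=24  i=1*2+1=3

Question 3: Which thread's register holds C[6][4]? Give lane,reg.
26,0

r=6⇒gr=6,Rb=0  c=4⇒th=2,odd=0
L=6*4+2=26  i=0*2+0=0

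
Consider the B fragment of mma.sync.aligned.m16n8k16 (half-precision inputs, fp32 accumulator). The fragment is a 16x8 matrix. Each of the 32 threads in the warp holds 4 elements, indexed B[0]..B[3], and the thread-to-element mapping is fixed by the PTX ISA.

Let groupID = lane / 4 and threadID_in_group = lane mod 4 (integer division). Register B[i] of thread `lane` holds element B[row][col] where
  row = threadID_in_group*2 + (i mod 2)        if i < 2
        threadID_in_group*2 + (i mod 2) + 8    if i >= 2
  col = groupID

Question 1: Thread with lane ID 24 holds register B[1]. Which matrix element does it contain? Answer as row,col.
1,6

lane 24: gr=6 (24/4), th=0 (24%4)
i=1: r=0*2+1+0=1, c=gr=6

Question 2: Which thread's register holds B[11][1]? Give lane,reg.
c=1→G=1  r=11→rhi=1,T=1,p=1
L=1*4+1=5  i=1*2+1=3

5,3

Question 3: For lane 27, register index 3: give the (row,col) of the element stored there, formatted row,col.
15,6

lane 27: gr=6 (27/4), th=3 (27%4)
i=3: r=3*2+1+8=15, c=gr=6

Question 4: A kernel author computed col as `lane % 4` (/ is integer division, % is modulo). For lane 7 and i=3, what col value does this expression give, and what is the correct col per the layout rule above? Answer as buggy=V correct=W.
buggy=3 correct=1

`lane % 4`[7,3]->3
lane 7->7/4=1, 7 mod 4=3
i=3  r:2·3+1+8->15  c:1
col: 3 vs 1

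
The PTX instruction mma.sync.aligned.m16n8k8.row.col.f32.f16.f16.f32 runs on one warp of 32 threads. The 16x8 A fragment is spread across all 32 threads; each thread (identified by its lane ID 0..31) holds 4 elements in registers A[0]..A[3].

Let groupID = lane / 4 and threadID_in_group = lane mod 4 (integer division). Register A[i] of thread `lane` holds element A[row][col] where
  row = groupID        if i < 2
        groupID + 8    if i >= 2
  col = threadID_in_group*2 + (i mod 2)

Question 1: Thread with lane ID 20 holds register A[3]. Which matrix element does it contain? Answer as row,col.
lane 20: gr=5 (20/4), th=0 (20%4)
i=3: r=5+8=13, c=0*2+1=1

13,1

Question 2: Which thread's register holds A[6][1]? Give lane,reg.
r=6⇒gr=6,Rb=0  c=1⇒th=0,odd=1
L=6*4+0=24  i=0*2+1=1

24,1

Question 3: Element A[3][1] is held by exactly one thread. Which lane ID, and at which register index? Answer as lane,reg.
12,1

r=3->g=3,rb=0  c=1->t=0,b0=1
L=3*4+0=12  i=0*2+1=1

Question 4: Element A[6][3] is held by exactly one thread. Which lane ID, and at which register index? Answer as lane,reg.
r=6→G=6,rhi=0  c=3→T=1,p=1
L=6*4+1=25  i=0*2+1=1

25,1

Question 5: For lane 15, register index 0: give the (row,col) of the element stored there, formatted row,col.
3,6

lane 15: G=3 (15/4), T=3 (15%4)
i=0: r=3+0=3, c=3*2+0=6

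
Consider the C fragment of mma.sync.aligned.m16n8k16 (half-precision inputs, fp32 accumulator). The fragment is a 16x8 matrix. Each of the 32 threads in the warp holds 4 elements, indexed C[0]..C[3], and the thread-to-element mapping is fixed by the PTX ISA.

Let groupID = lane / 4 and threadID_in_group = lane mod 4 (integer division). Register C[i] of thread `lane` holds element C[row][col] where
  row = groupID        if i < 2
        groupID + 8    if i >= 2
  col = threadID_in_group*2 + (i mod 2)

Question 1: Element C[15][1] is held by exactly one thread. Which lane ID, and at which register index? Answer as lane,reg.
28,3

r:15=>grp=7,rB=1  c:1=>tig=0,lo=1
L=7*4+0=28  i=1*2+1=3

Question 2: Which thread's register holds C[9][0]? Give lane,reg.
r=9⇒gr=1,Rb=1  c=0⇒th=0,odd=0
L=1*4+0=4  i=1*2+0=2

4,2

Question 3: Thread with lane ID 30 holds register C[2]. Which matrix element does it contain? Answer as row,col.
L=30→G=30>>2=7, T=30&3=2
[2]→row 7+8=15  col 2·2+0=4

15,4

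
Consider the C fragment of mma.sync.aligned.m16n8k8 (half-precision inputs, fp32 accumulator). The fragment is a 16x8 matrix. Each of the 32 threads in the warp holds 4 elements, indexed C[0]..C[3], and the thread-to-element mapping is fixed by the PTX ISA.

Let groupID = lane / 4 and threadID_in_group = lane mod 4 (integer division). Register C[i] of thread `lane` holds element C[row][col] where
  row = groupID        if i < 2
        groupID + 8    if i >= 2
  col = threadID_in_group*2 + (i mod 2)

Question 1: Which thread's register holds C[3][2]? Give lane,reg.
13,0

r=3⇒gr=3,Rb=0  c=2⇒th=1,odd=0
L=3*4+1=13  i=0*2+0=0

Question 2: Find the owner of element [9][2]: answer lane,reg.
r:9=>grp=1,rB=1  c:2=>tig=1,lo=0
L=1*4+1=5  i=1*2+0=2

5,2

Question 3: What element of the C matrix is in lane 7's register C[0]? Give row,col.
L=7→G=7>>2=1, T=7&3=3
[0]→row 1+0=1  col 3·2+0=6

1,6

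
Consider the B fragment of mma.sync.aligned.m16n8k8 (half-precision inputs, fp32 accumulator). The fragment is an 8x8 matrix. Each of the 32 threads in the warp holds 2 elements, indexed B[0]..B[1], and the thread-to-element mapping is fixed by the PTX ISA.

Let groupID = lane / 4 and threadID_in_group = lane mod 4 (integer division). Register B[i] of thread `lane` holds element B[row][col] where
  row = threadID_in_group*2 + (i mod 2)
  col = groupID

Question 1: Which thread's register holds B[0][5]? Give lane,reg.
c=5⇒gr=5  r=0⇒th=0,odd=0
L=5*4+0=20  i=0=0

20,0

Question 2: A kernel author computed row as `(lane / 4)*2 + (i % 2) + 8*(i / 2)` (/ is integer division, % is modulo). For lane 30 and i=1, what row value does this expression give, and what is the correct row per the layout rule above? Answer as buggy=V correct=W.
`(lane / 4)*2 + (i % 2) + 8*(i / 2)`[30,1]→15
30: G=7,T=2
[1] (2*2+1,7) = (5,7)
row: 15 vs 5

buggy=15 correct=5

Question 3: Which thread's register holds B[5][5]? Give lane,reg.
c=5→G=5  r=5→T=2,p=1
L=5*4+2=22  i=1=1

22,1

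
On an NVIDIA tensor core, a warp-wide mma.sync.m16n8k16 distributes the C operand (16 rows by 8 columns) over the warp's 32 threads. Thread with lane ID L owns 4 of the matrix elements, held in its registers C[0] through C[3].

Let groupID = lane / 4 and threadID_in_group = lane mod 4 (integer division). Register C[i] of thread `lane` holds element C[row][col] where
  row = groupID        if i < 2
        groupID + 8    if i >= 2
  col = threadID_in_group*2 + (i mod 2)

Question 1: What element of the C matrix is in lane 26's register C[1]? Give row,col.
6,5

26: G=6,T=2
[1] (6+0,2*2+1) = (6,5)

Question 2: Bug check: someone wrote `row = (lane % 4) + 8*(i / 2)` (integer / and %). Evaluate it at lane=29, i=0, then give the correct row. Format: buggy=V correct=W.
`(lane % 4) + 8*(i / 2)`[29,0]->1
lane 29: g=7 (29/4), t=1 (29%4)
i=0: r=7+0=7, c=1*2+0=2
row: 1 vs 7

buggy=1 correct=7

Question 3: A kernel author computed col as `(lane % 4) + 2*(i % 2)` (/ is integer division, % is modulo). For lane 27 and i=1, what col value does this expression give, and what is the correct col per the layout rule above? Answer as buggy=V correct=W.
`(lane % 4) + 2*(i % 2)`[27,1]⇒5
lane 27⇒27/4=6, 27 mod 4=3
i=1  r:6+0⇒6  c:2·3+1⇒7
col: 5 vs 7

buggy=5 correct=7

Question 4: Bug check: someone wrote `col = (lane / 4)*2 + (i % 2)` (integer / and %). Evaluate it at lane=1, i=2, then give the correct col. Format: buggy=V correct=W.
buggy=0 correct=2

`(lane / 4)*2 + (i % 2)`[1,2]=>0
L=1=>grp=1>>2=0, tig=1&3=1
[2]=>row 0+8=8  col 1·2+0=2
col: 0 vs 2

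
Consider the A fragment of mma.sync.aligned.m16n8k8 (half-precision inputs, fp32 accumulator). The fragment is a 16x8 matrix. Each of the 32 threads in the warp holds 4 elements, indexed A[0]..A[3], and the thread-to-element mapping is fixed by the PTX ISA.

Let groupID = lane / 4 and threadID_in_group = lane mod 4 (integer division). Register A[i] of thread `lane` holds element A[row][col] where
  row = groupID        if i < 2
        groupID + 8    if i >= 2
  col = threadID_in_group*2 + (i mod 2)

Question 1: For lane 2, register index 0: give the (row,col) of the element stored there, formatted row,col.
2: gid=0,tid=2
[0] (0+0,2*2+0) = (0,4)

0,4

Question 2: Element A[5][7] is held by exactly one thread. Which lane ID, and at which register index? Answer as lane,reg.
r:5=>grp=5,rB=0  c:7=>tig=3,lo=1
L=5*4+3=23  i=0*2+1=1

23,1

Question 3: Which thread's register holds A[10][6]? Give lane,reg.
11,2

r:10=>grp=2,rB=1  c:6=>tig=3,lo=0
L=2*4+3=11  i=1*2+0=2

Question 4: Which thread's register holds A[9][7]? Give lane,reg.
r=9→G=1,rhi=1  c=7→T=3,p=1
L=1*4+3=7  i=1*2+1=3

7,3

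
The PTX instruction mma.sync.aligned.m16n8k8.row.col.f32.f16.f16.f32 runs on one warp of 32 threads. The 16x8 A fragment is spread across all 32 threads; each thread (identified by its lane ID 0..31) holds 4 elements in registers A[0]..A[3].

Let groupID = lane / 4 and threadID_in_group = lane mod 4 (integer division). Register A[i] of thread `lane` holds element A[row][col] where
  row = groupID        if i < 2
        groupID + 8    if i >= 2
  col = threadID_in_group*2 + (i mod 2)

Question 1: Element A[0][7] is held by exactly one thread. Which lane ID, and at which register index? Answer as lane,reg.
3,1

r: 0->gid=0,r8=0  c: 7->tid=3,i&1=1
L=0*4+3=3  i=0*2+1=1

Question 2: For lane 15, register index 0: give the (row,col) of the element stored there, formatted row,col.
lane 15: grp=3 (15/4), tig=3 (15%4)
i=0: r=3+0=3, c=3*2+0=6

3,6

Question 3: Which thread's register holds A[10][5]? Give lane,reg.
r=10→G=2,rhi=1  c=5→T=2,p=1
L=2*4+2=10  i=1*2+1=3

10,3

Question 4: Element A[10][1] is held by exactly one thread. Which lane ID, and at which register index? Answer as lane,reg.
8,3

r=10->g=2,rb=1  c=1->t=0,b0=1
L=2*4+0=8  i=1*2+1=3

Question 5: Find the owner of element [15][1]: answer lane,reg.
28,3

r=15⇒gr=7,Rb=1  c=1⇒th=0,odd=1
L=7*4+0=28  i=1*2+1=3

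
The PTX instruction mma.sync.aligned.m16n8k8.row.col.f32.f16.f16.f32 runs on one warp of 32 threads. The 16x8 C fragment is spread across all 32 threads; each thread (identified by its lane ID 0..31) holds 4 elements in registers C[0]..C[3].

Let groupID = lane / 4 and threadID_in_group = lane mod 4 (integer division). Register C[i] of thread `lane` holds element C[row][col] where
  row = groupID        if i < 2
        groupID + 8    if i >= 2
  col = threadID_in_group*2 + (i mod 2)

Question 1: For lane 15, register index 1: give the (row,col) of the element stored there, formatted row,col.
3,7

15: g=3,t=3
[1] (3+0,3*2+1) = (3,7)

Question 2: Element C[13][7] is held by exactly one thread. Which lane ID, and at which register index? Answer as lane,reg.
23,3

r: 13->gid=5,r8=1  c: 7->tid=3,i&1=1
L=5*4+3=23  i=1*2+1=3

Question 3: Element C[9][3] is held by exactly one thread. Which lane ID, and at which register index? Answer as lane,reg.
5,3

r=9⇒gr=1,Rb=1  c=3⇒th=1,odd=1
L=1*4+1=5  i=1*2+1=3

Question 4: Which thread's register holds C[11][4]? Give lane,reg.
14,2

r:11=>grp=3,rB=1  c:4=>tig=2,lo=0
L=3*4+2=14  i=1*2+0=2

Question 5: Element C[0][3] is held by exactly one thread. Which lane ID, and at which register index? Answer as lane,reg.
r: 0->gid=0,r8=0  c: 3->tid=1,i&1=1
L=0*4+1=1  i=0*2+1=1

1,1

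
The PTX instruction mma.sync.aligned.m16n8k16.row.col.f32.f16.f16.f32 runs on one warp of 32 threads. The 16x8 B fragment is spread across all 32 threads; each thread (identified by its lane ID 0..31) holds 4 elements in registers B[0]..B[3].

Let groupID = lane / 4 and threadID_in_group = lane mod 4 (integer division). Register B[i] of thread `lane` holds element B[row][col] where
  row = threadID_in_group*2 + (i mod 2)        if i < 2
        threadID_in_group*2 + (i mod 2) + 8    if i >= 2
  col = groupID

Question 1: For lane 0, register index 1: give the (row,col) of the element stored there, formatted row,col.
1,0

L=0->g=0>>2=0, t=0&3=0
[1]->row 0·2+1+0=1  col g=0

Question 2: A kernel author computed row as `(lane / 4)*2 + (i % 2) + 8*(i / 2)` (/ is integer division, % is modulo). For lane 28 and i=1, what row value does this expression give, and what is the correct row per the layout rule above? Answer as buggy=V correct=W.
`(lane / 4)*2 + (i % 2) + 8*(i / 2)`[28,1]->15
lane 28: g=7 (28/4), t=0 (28%4)
i=1: r=0*2+1+0=1, c=g=7
row: 15 vs 1

buggy=15 correct=1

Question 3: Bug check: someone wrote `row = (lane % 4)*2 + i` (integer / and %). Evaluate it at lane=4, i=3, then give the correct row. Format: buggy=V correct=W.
`(lane % 4)*2 + i`[4,3]=>3
lane 4=>4/4=1, 4 mod 4=0
i=3  r:2·0+1+8=>9  c:1
row: 3 vs 9

buggy=3 correct=9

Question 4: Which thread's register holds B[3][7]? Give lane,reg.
c=7→G=7  r=3→rhi=0,T=1,p=1
L=7*4+1=29  i=0*2+1=1

29,1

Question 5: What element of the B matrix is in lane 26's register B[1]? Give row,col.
lane 26→26/4=6, 26 mod 4=2
i=1  r:2·2+1+0→5  c:6

5,6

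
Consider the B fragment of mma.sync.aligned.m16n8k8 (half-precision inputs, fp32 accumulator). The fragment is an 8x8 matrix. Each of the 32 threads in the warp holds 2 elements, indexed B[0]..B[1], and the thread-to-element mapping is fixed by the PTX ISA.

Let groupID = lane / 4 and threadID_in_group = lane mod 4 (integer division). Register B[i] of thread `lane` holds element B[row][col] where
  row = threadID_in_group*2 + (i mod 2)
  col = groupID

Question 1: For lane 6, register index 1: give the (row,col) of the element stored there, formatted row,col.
6: g=1,t=2
[1] (2*2+1,1) = (5,1)

5,1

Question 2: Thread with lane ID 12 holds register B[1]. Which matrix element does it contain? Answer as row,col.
lane 12->12/4=3, 12 mod 4=0
i=1  r:2·0+1->1  c:3

1,3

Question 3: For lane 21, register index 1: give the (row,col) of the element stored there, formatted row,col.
3,5

L=21⇒gr=21>>2=5, th=21&3=1
[1]⇒row 1·2+1=3  col gr=5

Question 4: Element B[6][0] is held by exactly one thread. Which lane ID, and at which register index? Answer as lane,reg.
3,0

c=0->g=0  r=6->t=3,b0=0
L=0*4+3=3  i=0=0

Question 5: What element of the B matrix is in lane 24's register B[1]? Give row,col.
24: gid=6,tid=0
[1] (0*2+1,6) = (1,6)

1,6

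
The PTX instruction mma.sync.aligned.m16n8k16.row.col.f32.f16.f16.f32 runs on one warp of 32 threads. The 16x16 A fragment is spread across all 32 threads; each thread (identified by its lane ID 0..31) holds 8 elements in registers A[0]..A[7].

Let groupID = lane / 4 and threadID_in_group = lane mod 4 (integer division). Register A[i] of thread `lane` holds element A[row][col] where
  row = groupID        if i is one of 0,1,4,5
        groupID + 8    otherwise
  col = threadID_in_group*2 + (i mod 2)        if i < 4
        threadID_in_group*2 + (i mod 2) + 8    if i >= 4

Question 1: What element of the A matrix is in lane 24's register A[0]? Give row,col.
6,0

24: G=6,T=0
[0] (6+0,0*2+0+0) = (6,0)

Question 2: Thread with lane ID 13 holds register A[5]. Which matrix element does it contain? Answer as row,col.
3,11

13: gid=3,tid=1
[5] (3+0,1*2+1+8) = (3,11)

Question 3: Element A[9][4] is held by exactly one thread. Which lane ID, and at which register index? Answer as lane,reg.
6,2

r=9⇒gr=1,Rb=1  c=4⇒Cb=0,th=2,odd=0
L=1*4+2=6  i=0*4+1*2+0=2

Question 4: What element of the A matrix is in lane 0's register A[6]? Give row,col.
L=0⇒gr=0>>2=0, th=0&3=0
[6]⇒row 0+8=8  col 0·2+0+8=8

8,8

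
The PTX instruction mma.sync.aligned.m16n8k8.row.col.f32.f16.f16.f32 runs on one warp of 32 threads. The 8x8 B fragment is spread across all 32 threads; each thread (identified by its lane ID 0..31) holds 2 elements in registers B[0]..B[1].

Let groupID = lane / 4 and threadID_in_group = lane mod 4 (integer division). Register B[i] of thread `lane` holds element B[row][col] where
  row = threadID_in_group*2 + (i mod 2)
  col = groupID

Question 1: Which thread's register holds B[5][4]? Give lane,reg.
18,1

c: 4->gid=4  r: 5->tid=2,i&1=1
L=4*4+2=18  i=1=1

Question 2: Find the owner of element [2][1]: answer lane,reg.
5,0

c=1->g=1  r=2->t=1,b0=0
L=1*4+1=5  i=0=0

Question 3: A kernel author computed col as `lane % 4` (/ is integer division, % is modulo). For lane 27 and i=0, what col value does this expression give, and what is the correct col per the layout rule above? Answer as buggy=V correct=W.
`lane % 4`[27,0]=>3
L=27=>grp=27>>2=6, tig=27&3=3
[0]=>row 3·2+0=6  col grp=6
col: 3 vs 6

buggy=3 correct=6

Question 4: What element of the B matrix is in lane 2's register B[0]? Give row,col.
2: grp=0,tig=2
[0] (2*2+0,0) = (4,0)

4,0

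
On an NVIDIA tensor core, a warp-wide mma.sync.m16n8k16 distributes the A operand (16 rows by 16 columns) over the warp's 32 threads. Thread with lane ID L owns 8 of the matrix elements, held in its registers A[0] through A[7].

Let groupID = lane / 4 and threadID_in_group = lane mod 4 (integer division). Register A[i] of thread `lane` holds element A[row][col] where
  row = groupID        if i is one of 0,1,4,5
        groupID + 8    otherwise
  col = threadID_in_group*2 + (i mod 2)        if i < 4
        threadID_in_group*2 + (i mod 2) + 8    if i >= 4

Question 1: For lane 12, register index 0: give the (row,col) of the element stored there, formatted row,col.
12: g=3,t=0
[0] (3+0,0*2+0+0) = (3,0)

3,0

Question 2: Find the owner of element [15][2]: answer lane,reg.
r: 15->gid=7,r8=1  c: 2->c8=0,tid=1,i&1=0
L=7*4+1=29  i=0*4+1*2+0=2

29,2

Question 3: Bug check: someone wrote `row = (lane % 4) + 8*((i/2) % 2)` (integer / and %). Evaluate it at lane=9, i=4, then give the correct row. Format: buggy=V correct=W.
buggy=1 correct=2

`(lane % 4) + 8*((i/2) % 2)`[9,4]->1
lane 9->9/4=2, 9 mod 4=1
i=4  r:2+0->2  c:2·1+0+8->10
row: 1 vs 2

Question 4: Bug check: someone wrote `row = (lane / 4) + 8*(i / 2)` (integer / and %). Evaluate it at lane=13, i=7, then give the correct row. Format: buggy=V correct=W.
`(lane / 4) + 8*(i / 2)`[13,7]->27
lane 13: gid=3 (13/4), tid=1 (13%4)
i=7: r=3+8=11, c=1*2+1+8=11
row: 27 vs 11

buggy=27 correct=11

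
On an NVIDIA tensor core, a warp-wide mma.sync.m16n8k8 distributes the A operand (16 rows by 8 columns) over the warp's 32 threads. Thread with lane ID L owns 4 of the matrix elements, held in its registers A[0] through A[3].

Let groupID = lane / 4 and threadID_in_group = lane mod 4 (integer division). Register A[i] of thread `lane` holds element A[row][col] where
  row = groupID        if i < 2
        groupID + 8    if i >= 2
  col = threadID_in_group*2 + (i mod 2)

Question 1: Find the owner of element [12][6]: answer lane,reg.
r: 12->gid=4,r8=1  c: 6->tid=3,i&1=0
L=4*4+3=19  i=1*2+0=2

19,2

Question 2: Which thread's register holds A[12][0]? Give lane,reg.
r=12→G=4,rhi=1  c=0→T=0,p=0
L=4*4+0=16  i=1*2+0=2

16,2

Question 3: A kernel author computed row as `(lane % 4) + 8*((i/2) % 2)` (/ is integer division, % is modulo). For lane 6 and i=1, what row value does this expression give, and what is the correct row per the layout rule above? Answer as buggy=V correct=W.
buggy=2 correct=1

`(lane % 4) + 8*((i/2) % 2)`[6,1]->2
6: g=1,t=2
[1] (1+0,2*2+1) = (1,5)
row: 2 vs 1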